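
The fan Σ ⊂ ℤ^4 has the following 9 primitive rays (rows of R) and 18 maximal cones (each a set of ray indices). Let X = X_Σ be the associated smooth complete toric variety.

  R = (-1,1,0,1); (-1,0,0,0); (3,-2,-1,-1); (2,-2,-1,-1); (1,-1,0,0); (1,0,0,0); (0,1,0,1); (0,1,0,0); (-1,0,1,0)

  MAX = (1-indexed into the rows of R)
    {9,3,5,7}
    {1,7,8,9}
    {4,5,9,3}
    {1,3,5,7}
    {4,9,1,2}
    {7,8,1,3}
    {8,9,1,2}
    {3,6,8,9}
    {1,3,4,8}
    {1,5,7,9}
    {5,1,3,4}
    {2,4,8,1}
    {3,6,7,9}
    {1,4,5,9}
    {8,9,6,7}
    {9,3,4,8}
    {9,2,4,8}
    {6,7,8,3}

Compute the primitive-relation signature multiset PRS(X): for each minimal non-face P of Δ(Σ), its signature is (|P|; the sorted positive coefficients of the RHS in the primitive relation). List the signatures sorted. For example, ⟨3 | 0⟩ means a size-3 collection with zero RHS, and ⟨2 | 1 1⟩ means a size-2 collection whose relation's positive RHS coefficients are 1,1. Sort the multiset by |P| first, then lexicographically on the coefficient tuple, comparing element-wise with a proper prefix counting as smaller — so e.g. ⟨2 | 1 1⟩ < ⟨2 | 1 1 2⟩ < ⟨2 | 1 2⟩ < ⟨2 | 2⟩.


Σ has 12 primitive collections:

  • {2,6}:  v_{2} + v_{6} = 0  →  sig = ⟨2 | 0⟩
  • {1,6}:  v_{1} + v_{6} = v_{7}  →  sig = ⟨2 | 1⟩
  • {2,3}:  v_{2} + v_{3} = v_{4}  →  sig = ⟨2 | 1⟩
  • {2,7}:  v_{2} + v_{7} = v_{1}  →  sig = ⟨2 | 1⟩
  • {4,6}:  v_{4} + v_{6} = v_{3}  →  sig = ⟨2 | 1⟩
  • {5,8}:  v_{5} + v_{8} = v_{6}  →  sig = ⟨2 | 1⟩
  • {4,7}:  v_{4} + v_{7} = v_{1} + v_{3}  →  sig = ⟨2 | 1 1⟩
  • {2,5}:  v_{2} + v_{5} = v_{1} + v_{4} + v_{9}  →  sig = ⟨2 | 1 1 1⟩
  • {5,6}:  v_{5} + v_{6} = v_{3} + v_{7} + v_{9}  →  sig = ⟨2 | 1 1 1⟩
  • {1,3,9}:  v_{1} + v_{3} + v_{9} = v_{5}  →  sig = ⟨3 | 1⟩
  • {1,4,8,9}:  v_{1} + v_{4} + v_{8} + v_{9} = 0  →  sig = ⟨4 | 0⟩
  • {3,7,8,9}:  v_{3} + v_{7} + v_{8} + v_{9} = 2·v_{6}  →  sig = ⟨4 | 2⟩

Hence PRS(X_Σ) =
    ⟨2 | 0⟩
    ⟨2 | 1⟩
    ⟨2 | 1⟩
    ⟨2 | 1⟩
    ⟨2 | 1⟩
    ⟨2 | 1⟩
    ⟨2 | 1 1⟩
    ⟨2 | 1 1 1⟩
    ⟨2 | 1 1 1⟩
    ⟨3 | 1⟩
    ⟨4 | 0⟩
    ⟨4 | 2⟩


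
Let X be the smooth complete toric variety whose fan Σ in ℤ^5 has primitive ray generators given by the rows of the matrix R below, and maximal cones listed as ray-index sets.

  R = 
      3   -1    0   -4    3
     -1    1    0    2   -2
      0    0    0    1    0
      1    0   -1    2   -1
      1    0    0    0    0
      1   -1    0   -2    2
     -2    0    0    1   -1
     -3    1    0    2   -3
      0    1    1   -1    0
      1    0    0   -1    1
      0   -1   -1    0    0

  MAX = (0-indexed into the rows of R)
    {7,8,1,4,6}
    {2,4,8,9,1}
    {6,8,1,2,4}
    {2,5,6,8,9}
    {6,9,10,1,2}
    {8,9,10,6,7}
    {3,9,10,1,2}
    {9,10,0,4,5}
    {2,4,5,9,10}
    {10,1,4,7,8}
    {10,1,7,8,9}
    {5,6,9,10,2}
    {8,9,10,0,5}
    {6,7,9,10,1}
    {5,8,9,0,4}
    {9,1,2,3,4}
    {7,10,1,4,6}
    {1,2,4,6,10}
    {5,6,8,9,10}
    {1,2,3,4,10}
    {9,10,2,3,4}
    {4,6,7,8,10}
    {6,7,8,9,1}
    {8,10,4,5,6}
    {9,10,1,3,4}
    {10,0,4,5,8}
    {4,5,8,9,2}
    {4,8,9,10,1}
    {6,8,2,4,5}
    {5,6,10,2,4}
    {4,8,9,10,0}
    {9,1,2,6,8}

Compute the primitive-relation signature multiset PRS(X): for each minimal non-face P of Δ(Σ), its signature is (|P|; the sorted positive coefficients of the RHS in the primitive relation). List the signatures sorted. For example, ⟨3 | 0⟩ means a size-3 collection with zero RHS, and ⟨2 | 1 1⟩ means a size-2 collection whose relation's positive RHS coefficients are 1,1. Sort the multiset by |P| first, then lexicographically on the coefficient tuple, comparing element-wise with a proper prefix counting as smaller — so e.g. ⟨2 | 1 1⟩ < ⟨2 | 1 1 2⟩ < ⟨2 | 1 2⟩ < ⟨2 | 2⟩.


Δ(Σ) — 11 vertices, 18 min non-faces:

  • {1,5}:  v_{1} + v_{5} = 0 — sig = ⟨2 | 0⟩
  • {2,7}:  v_{2} + v_{7} = v_{1} + v_{6} — sig = ⟨2 | 1 1⟩
  • {0,2}:  v_{0} + v_{2} = v_{4} + v_{5} + v_{9} — sig = ⟨2 | 1 1 1⟩
  • {0,6}:  v_{0} + v_{6} = v_{5} + v_{8} + v_{10} — sig = ⟨2 | 1 1 1⟩
  • {3,6}:  v_{3} + v_{6} = v_{1} + v_{2} + v_{10} — sig = ⟨2 | 1 1 1⟩
  • {3,8}:  v_{3} + v_{8} = v_{1} + v_{4} + v_{9} — sig = ⟨2 | 1 1 1⟩
  • {5,7}:  v_{5} + v_{7} = v_{6} + v_{8} + v_{10} — sig = ⟨2 | 1 1 1⟩
  • {0,1}:  v_{0} + v_{1} = v_{4} + v_{8} + v_{9} + v_{10} — sig = ⟨2 | 1 1 1 1⟩
  • {3,5}:  v_{3} + v_{5} = v_{2} + v_{4} + v_{9} + v_{10} — sig = ⟨2 | 1 1 1 1⟩
  • {3,7}:  v_{3} + v_{7} = 2·v_{1} + v_{10} — sig = ⟨2 | 1 2⟩
  • {0,3}:  v_{0} + v_{3} = 2·v_{4} + 2·v_{9} + v_{10} — sig = ⟨2 | 1 2 2⟩
  • {0,7}:  v_{0} + v_{7} = 2·v_{8} + 2·v_{10} — sig = ⟨2 | 2 2⟩
  • {2,8,10}:  v_{2} + v_{8} + v_{10} = 0 — sig = ⟨3 | 0⟩
  • {4,6,9}:  v_{4} + v_{6} + v_{9} = 0 — sig = ⟨3 | 0⟩
  • {4,7,9}:  v_{4} + v_{7} + v_{9} = v_{1} + v_{8} + v_{10} — sig = ⟨3 | 1 1 1⟩
  • {1,6,8,10}:  v_{1} + v_{6} + v_{8} + v_{10} = v_{7} — sig = ⟨4 | 1⟩
  • {1,2,4,9,10}:  v_{1} + v_{2} + v_{4} + v_{9} + v_{10} = v_{3} — sig = ⟨5 | 1⟩
  • {4,5,8,9,10}:  v_{4} + v_{5} + v_{8} + v_{9} + v_{10} = v_{0} — sig = ⟨5 | 1⟩

Hence PRS(X_Σ) =
    ⟨2 | 0⟩
    ⟨2 | 1 1⟩
    ⟨2 | 1 1 1⟩
    ⟨2 | 1 1 1⟩
    ⟨2 | 1 1 1⟩
    ⟨2 | 1 1 1⟩
    ⟨2 | 1 1 1⟩
    ⟨2 | 1 1 1 1⟩
    ⟨2 | 1 1 1 1⟩
    ⟨2 | 1 2⟩
    ⟨2 | 1 2 2⟩
    ⟨2 | 2 2⟩
    ⟨3 | 0⟩
    ⟨3 | 0⟩
    ⟨3 | 1 1 1⟩
    ⟨4 | 1⟩
    ⟨5 | 1⟩
    ⟨5 | 1⟩


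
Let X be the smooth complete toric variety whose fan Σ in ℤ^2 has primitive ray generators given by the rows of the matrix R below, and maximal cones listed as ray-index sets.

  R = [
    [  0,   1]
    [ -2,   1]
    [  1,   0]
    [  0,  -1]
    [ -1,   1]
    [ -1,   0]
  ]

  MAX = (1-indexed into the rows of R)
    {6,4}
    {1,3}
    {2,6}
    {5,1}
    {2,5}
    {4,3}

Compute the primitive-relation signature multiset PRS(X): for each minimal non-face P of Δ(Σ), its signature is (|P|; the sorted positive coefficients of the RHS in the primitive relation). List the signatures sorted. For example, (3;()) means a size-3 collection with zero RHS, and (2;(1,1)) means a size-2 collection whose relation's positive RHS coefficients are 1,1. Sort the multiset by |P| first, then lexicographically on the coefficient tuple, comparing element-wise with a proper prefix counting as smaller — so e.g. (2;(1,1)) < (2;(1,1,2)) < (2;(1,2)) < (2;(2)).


Δ(Σ) — 6 vertices, 9 min non-faces:

  • {1,4}:  v_{1} + v_{4} = 0  ⟹  sig = (2;())
  • {3,6}:  v_{3} + v_{6} = 0  ⟹  sig = (2;())
  • {1,6}:  v_{1} + v_{6} = v_{5}  ⟹  sig = (2;(1))
  • {2,3}:  v_{2} + v_{3} = v_{5}  ⟹  sig = (2;(1))
  • {3,5}:  v_{3} + v_{5} = v_{1}  ⟹  sig = (2;(1))
  • {4,5}:  v_{4} + v_{5} = v_{6}  ⟹  sig = (2;(1))
  • {5,6}:  v_{5} + v_{6} = v_{2}  ⟹  sig = (2;(1))
  • {1,2}:  v_{1} + v_{2} = 2·v_{5}  ⟹  sig = (2;(2))
  • {2,4}:  v_{2} + v_{4} = 2·v_{6}  ⟹  sig = (2;(2))

Signatures (|P|; sorted positive RHS coefficients), sorted:
    (2;())
    (2;())
    (2;(1))
    (2;(1))
    (2;(1))
    (2;(1))
    (2;(1))
    (2;(2))
    (2;(2))


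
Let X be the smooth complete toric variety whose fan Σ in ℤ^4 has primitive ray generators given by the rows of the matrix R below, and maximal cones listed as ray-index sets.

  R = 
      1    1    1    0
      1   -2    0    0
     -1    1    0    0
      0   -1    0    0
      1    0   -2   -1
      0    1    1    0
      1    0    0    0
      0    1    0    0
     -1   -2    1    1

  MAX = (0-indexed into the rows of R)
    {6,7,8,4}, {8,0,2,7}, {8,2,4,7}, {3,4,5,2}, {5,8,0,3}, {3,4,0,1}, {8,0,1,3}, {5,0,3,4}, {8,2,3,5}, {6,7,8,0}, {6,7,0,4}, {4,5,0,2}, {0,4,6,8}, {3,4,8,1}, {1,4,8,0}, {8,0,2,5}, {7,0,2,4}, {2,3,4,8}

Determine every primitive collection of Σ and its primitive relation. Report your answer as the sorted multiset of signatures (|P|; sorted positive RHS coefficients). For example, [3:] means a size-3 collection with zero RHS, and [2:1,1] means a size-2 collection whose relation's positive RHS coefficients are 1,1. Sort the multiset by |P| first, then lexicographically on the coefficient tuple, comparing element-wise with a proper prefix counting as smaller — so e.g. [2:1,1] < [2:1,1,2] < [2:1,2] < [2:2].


Δ(Σ) — 9 vertices, 14 min non-faces:

  {3,7}:  v_{3} + v_{7} = 0  →  sig = [2:]
  {1,2}:  v_{1} + v_{2} = v_{3}  →  sig = [2:1]
  {2,6}:  v_{2} + v_{6} = v_{7}  →  sig = [2:1]
  {5,6}:  v_{5} + v_{6} = v_{0}  →  sig = [2:1]
  {5,7}:  v_{5} + v_{7} = v_{0} + v_{2}  →  sig = [2:1,1]
  {1,7}:  v_{1} + v_{7} = v_{0} + v_{4} + v_{8}  →  sig = [2:1,1,1]
  {3,6}:  v_{3} + v_{6} = v_{0} + v_{4} + v_{8}  →  sig = [2:1,1,1]
  {1,5}:  v_{1} + v_{5} = v_{0} + 2·v_{3}  →  sig = [2:1,2]
  {1,6}:  v_{1} + v_{6} = 2·v_{0} + 2·v_{4} + 2·v_{8}  →  sig = [2:2,2,2]
  {0,2,3}:  v_{0} + v_{2} + v_{3} = v_{5}  →  sig = [3:1]
  {4,5,8}:  v_{4} + v_{5} + v_{8} = v_{3}  →  sig = [3:1]
  {0,2,4,8}:  v_{0} + v_{2} + v_{4} + v_{8} = 0  →  sig = [4:]
  {0,3,4,8}:  v_{0} + v_{3} + v_{4} + v_{8} = v_{1}  →  sig = [4:1]
  {0,4,7,8}:  v_{0} + v_{4} + v_{7} + v_{8} = v_{6}  →  sig = [4:1]

Sorted signature multiset PRS(X):
[[2:], [2:1], [2:1], [2:1], [2:1,1], [2:1,1,1], [2:1,1,1], [2:1,2], [2:2,2,2], [3:1], [3:1], [4:], [4:1], [4:1]]


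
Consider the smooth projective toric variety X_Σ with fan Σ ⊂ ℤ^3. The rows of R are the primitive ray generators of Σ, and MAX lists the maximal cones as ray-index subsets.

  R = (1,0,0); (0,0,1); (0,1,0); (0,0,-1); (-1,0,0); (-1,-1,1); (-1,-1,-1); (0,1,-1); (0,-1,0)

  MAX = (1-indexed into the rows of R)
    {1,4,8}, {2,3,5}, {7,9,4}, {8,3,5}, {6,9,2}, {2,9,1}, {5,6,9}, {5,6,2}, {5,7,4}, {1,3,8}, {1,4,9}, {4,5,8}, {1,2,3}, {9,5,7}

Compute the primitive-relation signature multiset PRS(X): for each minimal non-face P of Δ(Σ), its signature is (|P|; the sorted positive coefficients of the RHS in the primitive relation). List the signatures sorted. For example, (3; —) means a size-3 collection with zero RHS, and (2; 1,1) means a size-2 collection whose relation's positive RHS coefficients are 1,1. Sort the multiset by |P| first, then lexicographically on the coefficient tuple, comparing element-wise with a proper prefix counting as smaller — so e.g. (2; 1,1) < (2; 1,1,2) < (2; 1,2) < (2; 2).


17 minimal non-faces of Δ(Σ) (on 9 rays):

  • {1,5}:  v_{1} + v_{5} = 0  so sig = (2; —)
  • {2,4}:  v_{2} + v_{4} = 0  so sig = (2; —)
  • {3,9}:  v_{3} + v_{9} = 0  so sig = (2; —)
  • {2,8}:  v_{2} + v_{8} = v_{3}  so sig = (2; 1)
  • {3,4}:  v_{3} + v_{4} = v_{8}  so sig = (2; 1)
  • {6,8}:  v_{6} + v_{8} = v_{5}  so sig = (2; 1)
  • {8,9}:  v_{8} + v_{9} = v_{4}  so sig = (2; 1)
  • {1,6}:  v_{1} + v_{6} = v_{2} + v_{9}  so sig = (2; 1,1)
  • {1,7}:  v_{1} + v_{7} = v_{4} + v_{9}  so sig = (2; 1,1)
  • {2,7}:  v_{2} + v_{7} = v_{5} + v_{9}  so sig = (2; 1,1)
  • {3,6}:  v_{3} + v_{6} = v_{2} + v_{5}  so sig = (2; 1,1)
  • {3,7}:  v_{3} + v_{7} = v_{4} + v_{5}  so sig = (2; 1,1)
  • {4,6}:  v_{4} + v_{6} = v_{5} + v_{9}  so sig = (2; 1,1)
  • {7,8}:  v_{7} + v_{8} = 2·v_{4} + v_{5}  so sig = (2; 1,2)
  • {6,7}:  v_{6} + v_{7} = 2·v_{5} + 2·v_{9}  so sig = (2; 2,2)
  • {2,5,9}:  v_{2} + v_{5} + v_{9} = v_{6}  so sig = (3; 1)
  • {4,5,9}:  v_{4} + v_{5} + v_{9} = v_{7}  so sig = (3; 1)

Sorted signature multiset PRS(X):
{ (2; —) ×3,  (2; 1) ×4,  (2; 1,1) ×6,  (2; 1,2),  (2; 2,2),  (3; 1) ×2 }


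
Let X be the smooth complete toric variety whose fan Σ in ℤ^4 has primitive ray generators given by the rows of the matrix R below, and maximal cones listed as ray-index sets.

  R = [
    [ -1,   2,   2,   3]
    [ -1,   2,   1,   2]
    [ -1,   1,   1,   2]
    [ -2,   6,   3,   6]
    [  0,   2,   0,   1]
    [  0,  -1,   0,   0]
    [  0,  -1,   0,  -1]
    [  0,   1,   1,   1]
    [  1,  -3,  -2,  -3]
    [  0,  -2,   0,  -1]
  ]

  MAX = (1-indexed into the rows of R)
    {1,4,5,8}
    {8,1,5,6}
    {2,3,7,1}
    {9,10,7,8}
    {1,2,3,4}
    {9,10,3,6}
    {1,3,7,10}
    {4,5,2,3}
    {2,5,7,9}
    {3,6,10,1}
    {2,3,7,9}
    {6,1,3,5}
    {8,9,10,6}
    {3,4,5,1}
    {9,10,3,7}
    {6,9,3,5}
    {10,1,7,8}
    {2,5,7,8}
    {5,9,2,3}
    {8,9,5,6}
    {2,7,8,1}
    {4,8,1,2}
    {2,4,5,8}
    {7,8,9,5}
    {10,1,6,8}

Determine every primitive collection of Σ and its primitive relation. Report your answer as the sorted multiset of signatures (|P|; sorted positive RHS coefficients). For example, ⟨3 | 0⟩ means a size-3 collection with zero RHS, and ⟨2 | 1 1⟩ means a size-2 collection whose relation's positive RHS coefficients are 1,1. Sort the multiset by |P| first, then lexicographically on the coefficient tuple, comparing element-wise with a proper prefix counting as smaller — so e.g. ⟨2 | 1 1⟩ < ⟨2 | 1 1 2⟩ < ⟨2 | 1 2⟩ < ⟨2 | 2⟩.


The 14 primitive collections of Σ (r=10, n=4):

  • {5,10}:  v_{5} + v_{10} = 0  ⇒ sig = ⟨2 | 0⟩
  • {1,9}:  v_{1} + v_{9} = v_{6}  ⇒ sig = ⟨2 | 1⟩
  • {2,6}:  v_{2} + v_{6} = v_{3}  ⇒ sig = ⟨2 | 1⟩
  • {3,8}:  v_{3} + v_{8} = v_{1}  ⇒ sig = ⟨2 | 1⟩
  • {6,7}:  v_{6} + v_{7} = v_{10}  ⇒ sig = ⟨2 | 1⟩
  • {2,10}:  v_{2} + v_{10} = v_{3} + v_{7}  ⇒ sig = ⟨2 | 1 1⟩
  • {4,9}:  v_{4} + v_{9} = v_{3} + v_{5}  ⇒ sig = ⟨2 | 1 1⟩
  • {4,10}:  v_{4} + v_{10} = v_{1} + v_{2}  ⇒ sig = ⟨2 | 1 1⟩
  • {4,6}:  v_{4} + v_{6} = v_{1} + v_{3} + v_{5}  ⇒ sig = ⟨2 | 1 1 1⟩
  • {4,7}:  v_{4} + v_{7} = 2·v_{2} + v_{8}  ⇒ sig = ⟨2 | 1 2⟩
  • {2,8,9}:  v_{2} + v_{8} + v_{9} = 0  ⇒ sig = ⟨3 | 0⟩
  • {1,2,5}:  v_{1} + v_{2} + v_{5} = v_{4}  ⇒ sig = ⟨3 | 1⟩
  • {3,5,7}:  v_{3} + v_{5} + v_{7} = v_{2}  ⇒ sig = ⟨3 | 1⟩
  • {1,5,7}:  v_{1} + v_{5} + v_{7} = v_{2} + v_{8}  ⇒ sig = ⟨3 | 1 1⟩

Hence PRS(X_Σ) =
[⟨2 | 0⟩, ⟨2 | 1⟩, ⟨2 | 1⟩, ⟨2 | 1⟩, ⟨2 | 1⟩, ⟨2 | 1 1⟩, ⟨2 | 1 1⟩, ⟨2 | 1 1⟩, ⟨2 | 1 1 1⟩, ⟨2 | 1 2⟩, ⟨3 | 0⟩, ⟨3 | 1⟩, ⟨3 | 1⟩, ⟨3 | 1 1⟩]


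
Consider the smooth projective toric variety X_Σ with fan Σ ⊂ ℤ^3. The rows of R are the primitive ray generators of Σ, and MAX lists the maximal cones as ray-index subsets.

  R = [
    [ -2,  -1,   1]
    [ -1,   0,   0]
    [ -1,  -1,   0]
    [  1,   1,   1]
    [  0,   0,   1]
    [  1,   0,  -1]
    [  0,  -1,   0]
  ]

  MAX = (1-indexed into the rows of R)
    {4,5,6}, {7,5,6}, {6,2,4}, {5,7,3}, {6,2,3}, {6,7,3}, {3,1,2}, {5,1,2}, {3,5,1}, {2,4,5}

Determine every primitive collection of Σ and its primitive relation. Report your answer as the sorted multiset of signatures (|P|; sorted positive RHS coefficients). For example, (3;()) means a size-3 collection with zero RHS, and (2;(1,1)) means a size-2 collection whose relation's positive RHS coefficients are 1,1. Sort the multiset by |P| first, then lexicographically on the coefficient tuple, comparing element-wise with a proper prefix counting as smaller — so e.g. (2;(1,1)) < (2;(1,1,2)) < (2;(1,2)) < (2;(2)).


The 9 primitive collections of Σ (r=7, n=3):

  {1,6}:  v_{1} + v_{6} = v_{3}  ⟹  sig = (2;(1))
  {2,7}:  v_{2} + v_{7} = v_{3}  ⟹  sig = (2;(1))
  {3,4}:  v_{3} + v_{4} = v_{5}  ⟹  sig = (2;(1))
  {1,4}:  v_{1} + v_{4} = v_{2} + 2·v_{5}  ⟹  sig = (2;(1,2))
  {1,7}:  v_{1} + v_{7} = 2·v_{3} + v_{5}  ⟹  sig = (2;(1,2))
  {4,7}:  v_{4} + v_{7} = 2·v_{5} + v_{6}  ⟹  sig = (2;(1,2))
  {2,5,6}:  v_{2} + v_{5} + v_{6} = 0  ⟹  sig = (3;())
  {2,3,5}:  v_{2} + v_{3} + v_{5} = v_{1}  ⟹  sig = (3;(1))
  {3,5,6}:  v_{3} + v_{5} + v_{6} = v_{7}  ⟹  sig = (3;(1))

Hence PRS(X_Σ) =
    (2;(1))
    (2;(1))
    (2;(1))
    (2;(1,2))
    (2;(1,2))
    (2;(1,2))
    (3;())
    (3;(1))
    (3;(1))


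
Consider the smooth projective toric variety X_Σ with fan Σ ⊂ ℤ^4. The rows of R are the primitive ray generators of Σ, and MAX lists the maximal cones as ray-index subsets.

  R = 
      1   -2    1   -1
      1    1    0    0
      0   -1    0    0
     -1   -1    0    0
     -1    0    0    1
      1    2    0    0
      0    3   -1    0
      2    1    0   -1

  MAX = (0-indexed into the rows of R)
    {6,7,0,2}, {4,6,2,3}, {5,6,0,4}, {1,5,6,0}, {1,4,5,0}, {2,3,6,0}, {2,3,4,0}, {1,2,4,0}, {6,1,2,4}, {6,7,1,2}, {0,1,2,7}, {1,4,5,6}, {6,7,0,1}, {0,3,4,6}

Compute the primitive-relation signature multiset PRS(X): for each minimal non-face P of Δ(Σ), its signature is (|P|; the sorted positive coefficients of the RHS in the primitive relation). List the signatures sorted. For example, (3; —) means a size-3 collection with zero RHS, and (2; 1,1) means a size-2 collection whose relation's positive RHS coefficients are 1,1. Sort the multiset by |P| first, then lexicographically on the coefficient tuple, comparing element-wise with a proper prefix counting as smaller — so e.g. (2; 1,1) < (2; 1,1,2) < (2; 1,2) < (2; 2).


Minimal non-faces — 9 found among 8 rays, 14 max cones:

  {1,3}:  v_{1} + v_{3} = 0  →  sig = (2; —)
  {2,5}:  v_{2} + v_{5} = v_{1}  →  sig = (2; 1)
  {4,7}:  v_{4} + v_{7} = v_{1}  →  sig = (2; 1)
  {3,5}:  v_{3} + v_{5} = v_{0} + v_{4} + v_{6}  →  sig = (2; 1,1,1)
  {3,7}:  v_{3} + v_{7} = v_{0} + v_{2} + v_{6}  →  sig = (2; 1,1,1)
  {5,7}:  v_{5} + v_{7} = v_{0} + 2·v_{1} + v_{6}  →  sig = (2; 1,1,2)
  {0,2,4,6}:  v_{0} + v_{2} + v_{4} + v_{6} = 0  →  sig = (4; —)
  {0,1,2,6}:  v_{0} + v_{1} + v_{2} + v_{6} = v_{7}  →  sig = (4; 1)
  {0,1,4,6}:  v_{0} + v_{1} + v_{4} + v_{6} = v_{5}  →  sig = (4; 1)

Signatures (|P|; sorted positive RHS coefficients), sorted:
    (2; —)
    (2; 1)
    (2; 1)
    (2; 1,1,1)
    (2; 1,1,1)
    (2; 1,1,2)
    (4; —)
    (4; 1)
    (4; 1)


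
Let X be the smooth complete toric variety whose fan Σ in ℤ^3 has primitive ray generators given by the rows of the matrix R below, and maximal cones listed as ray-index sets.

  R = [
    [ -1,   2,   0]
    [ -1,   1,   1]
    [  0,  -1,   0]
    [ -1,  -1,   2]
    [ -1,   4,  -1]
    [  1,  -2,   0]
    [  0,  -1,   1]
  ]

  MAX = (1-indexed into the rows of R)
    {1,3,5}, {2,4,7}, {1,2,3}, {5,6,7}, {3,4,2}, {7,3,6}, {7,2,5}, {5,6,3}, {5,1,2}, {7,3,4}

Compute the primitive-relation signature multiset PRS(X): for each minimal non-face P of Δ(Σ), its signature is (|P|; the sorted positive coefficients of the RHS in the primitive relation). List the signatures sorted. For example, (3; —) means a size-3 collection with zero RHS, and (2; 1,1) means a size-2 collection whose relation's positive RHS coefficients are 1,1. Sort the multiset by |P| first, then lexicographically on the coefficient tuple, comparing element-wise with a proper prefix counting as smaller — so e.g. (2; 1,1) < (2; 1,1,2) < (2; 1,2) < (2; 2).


Minimal non-faces — 9 found among 7 rays, 10 max cones:

  {1,6}:  v_{1} + v_{6} = 0 ; sig = (2; —)
  {1,7}:  v_{1} + v_{7} = v_{2} ; sig = (2; 1)
  {2,6}:  v_{2} + v_{6} = v_{7} ; sig = (2; 1)
  {4,5}:  v_{4} + v_{5} = v_{1} + v_{2} ; sig = (2; 1,1)
  {1,4}:  v_{1} + v_{4} = 2·v_{2} + v_{3} ; sig = (2; 1,2)
  {4,6}:  v_{4} + v_{6} = v_{3} + 2·v_{7} ; sig = (2; 1,2)
  {2,3,7}:  v_{2} + v_{3} + v_{7} = v_{4} ; sig = (3; 1)
  {3,5,7}:  v_{3} + v_{5} + v_{7} = v_{1} ; sig = (3; 1)
  {2,3,5}:  v_{2} + v_{3} + v_{5} = 2·v_{1} ; sig = (3; 2)

so the primitive-relation signature multiset is
{ (2; —),  (2; 1) ×2,  (2; 1,1),  (2; 1,2) ×2,  (3; 1) ×2,  (3; 2) }


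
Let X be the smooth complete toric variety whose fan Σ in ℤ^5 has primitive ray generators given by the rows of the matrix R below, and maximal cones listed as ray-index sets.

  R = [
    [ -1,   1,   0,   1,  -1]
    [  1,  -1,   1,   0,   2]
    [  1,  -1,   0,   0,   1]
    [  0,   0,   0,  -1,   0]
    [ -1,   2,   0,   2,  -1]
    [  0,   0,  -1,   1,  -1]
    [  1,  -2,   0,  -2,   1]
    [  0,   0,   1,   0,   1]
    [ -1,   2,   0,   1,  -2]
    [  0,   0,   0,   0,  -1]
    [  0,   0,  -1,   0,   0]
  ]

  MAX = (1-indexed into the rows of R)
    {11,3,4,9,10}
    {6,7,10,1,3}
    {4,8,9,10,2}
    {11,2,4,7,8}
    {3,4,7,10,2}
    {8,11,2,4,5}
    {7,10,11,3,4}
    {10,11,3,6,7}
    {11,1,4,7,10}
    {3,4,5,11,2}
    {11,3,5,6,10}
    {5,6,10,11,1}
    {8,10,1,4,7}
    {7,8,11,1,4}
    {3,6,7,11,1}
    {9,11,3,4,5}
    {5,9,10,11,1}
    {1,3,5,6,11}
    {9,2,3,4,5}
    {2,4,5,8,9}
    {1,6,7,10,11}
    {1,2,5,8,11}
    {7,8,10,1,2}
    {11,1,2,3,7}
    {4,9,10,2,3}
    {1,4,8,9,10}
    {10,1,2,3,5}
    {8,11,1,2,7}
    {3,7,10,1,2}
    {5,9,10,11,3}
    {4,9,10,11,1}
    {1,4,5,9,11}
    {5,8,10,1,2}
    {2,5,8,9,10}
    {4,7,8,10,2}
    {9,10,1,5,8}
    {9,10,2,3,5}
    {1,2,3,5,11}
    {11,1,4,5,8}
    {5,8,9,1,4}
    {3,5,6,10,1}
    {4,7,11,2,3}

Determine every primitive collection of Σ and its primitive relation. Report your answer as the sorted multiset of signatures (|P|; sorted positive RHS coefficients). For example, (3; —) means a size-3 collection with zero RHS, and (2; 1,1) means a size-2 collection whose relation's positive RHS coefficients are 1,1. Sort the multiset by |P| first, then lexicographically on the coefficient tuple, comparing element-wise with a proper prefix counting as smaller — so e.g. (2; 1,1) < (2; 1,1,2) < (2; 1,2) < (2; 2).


The 17 primitive collections of Σ (r=11, n=5):

  • {5,7}:  v_{5} + v_{7} = 0  →  sig = (2; —)
  • {3,8}:  v_{3} + v_{8} = v_{2}  →  sig = (2; 1)
  • {4,6}:  v_{4} + v_{6} = v_{10} + v_{11}  →  sig = (2; 1,1)
  • {6,8}:  v_{6} + v_{8} = v_{1} + v_{3}  →  sig = (2; 1,1)
  • {7,9}:  v_{7} + v_{9} = v_{4} + v_{10}  →  sig = (2; 1,1)
  • {6,9}:  v_{6} + v_{9} = v_{5} + 2·v_{10} + v_{11}  →  sig = (2; 1,1,2)
  • {2,6}:  v_{2} + v_{6} = v_{1} + 2·v_{3}  →  sig = (2; 1,2)
  • {1,3,4}:  v_{1} + v_{3} + v_{4} = 0  →  sig = (3; —)
  • {8,10,11}:  v_{8} + v_{10} + v_{11} = 0  →  sig = (3; —)
  • {1,2,4}:  v_{1} + v_{2} + v_{4} = v_{8}  →  sig = (3; 1)
  • {2,10,11}:  v_{2} + v_{10} + v_{11} = v_{3}  →  sig = (3; 1)
  • {4,5,10}:  v_{4} + v_{5} + v_{10} = v_{9}  →  sig = (3; 1)
  • {1,3,9}:  v_{1} + v_{3} + v_{9} = v_{5} + v_{10}  →  sig = (3; 1,1)
  • {8,9,11}:  v_{8} + v_{9} + v_{11} = v_{4} + v_{5}  →  sig = (3; 1,1)
  • {1,2,9}:  v_{1} + v_{2} + v_{9} = v_{5} + v_{8} + v_{10}  →  sig = (3; 1,1,1)
  • {2,9,11}:  v_{2} + v_{9} + v_{11} = v_{3} + v_{4} + v_{5}  →  sig = (3; 1,1,1)
  • {1,3,10,11}:  v_{1} + v_{3} + v_{10} + v_{11} = v_{6}  →  sig = (4; 1)

Hence PRS(X_Σ) =
{ (2; —),  (2; 1),  (2; 1,1) ×3,  (2; 1,1,2),  (2; 1,2),  (3; —) ×2,  (3; 1) ×3,  (3; 1,1) ×2,  (3; 1,1,1) ×2,  (4; 1) }


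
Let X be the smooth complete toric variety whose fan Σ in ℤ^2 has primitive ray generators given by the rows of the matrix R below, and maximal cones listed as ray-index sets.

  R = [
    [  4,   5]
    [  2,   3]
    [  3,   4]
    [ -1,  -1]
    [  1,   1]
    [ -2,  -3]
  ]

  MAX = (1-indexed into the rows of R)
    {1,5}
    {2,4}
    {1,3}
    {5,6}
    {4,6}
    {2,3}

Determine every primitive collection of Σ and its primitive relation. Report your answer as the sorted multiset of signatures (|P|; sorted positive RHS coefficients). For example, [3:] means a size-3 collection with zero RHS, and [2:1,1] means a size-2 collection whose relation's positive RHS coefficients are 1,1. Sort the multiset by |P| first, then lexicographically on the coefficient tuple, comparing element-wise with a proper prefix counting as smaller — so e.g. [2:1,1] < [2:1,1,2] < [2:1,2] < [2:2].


9 collections generate NE(X_Σ); each relation:

  P={2,6}:  v_{2} + v_{6} = 0 ; sig = [2:]
  P={4,5}:  v_{4} + v_{5} = 0 ; sig = [2:]
  P={1,4}:  v_{1} + v_{4} = v_{3} ; sig = [2:1]
  P={2,5}:  v_{2} + v_{5} = v_{3} ; sig = [2:1]
  P={3,4}:  v_{3} + v_{4} = v_{2} ; sig = [2:1]
  P={3,5}:  v_{3} + v_{5} = v_{1} ; sig = [2:1]
  P={3,6}:  v_{3} + v_{6} = v_{5} ; sig = [2:1]
  P={1,2}:  v_{1} + v_{2} = 2·v_{3} ; sig = [2:2]
  P={1,6}:  v_{1} + v_{6} = 2·v_{5} ; sig = [2:2]

Sorted signature multiset PRS(X):
    [2:]
    [2:]
    [2:1]
    [2:1]
    [2:1]
    [2:1]
    [2:1]
    [2:2]
    [2:2]


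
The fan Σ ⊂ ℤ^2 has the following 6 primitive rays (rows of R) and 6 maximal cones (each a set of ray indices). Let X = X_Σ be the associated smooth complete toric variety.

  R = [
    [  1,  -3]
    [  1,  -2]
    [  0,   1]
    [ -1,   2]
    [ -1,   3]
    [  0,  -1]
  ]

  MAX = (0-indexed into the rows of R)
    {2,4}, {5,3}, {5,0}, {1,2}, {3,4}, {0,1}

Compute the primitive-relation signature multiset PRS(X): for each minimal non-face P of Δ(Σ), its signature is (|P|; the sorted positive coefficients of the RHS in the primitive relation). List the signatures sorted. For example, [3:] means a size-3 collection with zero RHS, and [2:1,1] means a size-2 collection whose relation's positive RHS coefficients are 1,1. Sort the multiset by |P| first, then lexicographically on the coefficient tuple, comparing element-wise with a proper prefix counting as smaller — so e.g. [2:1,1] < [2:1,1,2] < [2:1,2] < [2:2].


The 9 primitive collections of Σ (r=6, n=2):

  P = {0,4}:  v_{0} + v_{4} = 0  →  sig = [2:]
  P = {1,3}:  v_{1} + v_{3} = 0  →  sig = [2:]
  P = {2,5}:  v_{2} + v_{5} = 0  →  sig = [2:]
  P = {0,2}:  v_{0} + v_{2} = v_{1}  →  sig = [2:1]
  P = {0,3}:  v_{0} + v_{3} = v_{5}  →  sig = [2:1]
  P = {1,4}:  v_{1} + v_{4} = v_{2}  →  sig = [2:1]
  P = {1,5}:  v_{1} + v_{5} = v_{0}  →  sig = [2:1]
  P = {2,3}:  v_{2} + v_{3} = v_{4}  →  sig = [2:1]
  P = {4,5}:  v_{4} + v_{5} = v_{3}  →  sig = [2:1]

Sorted signature multiset PRS(X):
{ [2:] ×3,  [2:1] ×6 }


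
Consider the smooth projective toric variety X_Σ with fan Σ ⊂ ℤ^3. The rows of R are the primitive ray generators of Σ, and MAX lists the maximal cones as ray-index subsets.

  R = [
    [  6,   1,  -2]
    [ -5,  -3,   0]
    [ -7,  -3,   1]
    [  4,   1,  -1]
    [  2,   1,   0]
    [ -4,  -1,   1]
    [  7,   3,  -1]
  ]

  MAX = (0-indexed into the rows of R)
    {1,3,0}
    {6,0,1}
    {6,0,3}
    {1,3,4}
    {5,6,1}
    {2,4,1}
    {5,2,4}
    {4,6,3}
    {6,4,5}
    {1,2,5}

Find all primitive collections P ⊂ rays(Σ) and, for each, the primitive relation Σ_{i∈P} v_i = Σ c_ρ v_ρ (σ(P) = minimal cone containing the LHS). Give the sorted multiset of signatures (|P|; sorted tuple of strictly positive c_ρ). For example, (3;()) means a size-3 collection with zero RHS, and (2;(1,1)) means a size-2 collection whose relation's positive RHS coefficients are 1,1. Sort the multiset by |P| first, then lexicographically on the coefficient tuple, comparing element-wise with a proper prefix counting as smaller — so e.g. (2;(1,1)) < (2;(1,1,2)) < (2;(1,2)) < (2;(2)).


9 collections generate NE(X_Σ); each relation:

  P = {2,6}:  v_{2} + v_{6} = 0 — sig = (2;())
  P = {3,5}:  v_{3} + v_{5} = 0 — sig = (2;())
  P = {0,2}:  v_{0} + v_{2} = v_{1} + v_{3} — sig = (2;(1,1))
  P = {0,5}:  v_{0} + v_{5} = v_{1} + v_{6} — sig = (2;(1,1))
  P = {2,3}:  v_{2} + v_{3} = v_{1} + v_{4} — sig = (2;(1,1))
  P = {0,4}:  v_{0} + v_{4} = 2·v_{3} — sig = (2;(2))
  P = {1,3,6}:  v_{1} + v_{3} + v_{6} = v_{0} — sig = (3;(1))
  P = {1,4,5}:  v_{1} + v_{4} + v_{5} = v_{2} — sig = (3;(1))
  P = {1,4,6}:  v_{1} + v_{4} + v_{6} = v_{3} — sig = (3;(1))

so the primitive-relation signature multiset is
    |P|=2: 6 collections, coeffs (), (), (1,1), (1,1), (1,1), (2)
    |P|=3: 3 collections, coeffs (1), (1), (1)


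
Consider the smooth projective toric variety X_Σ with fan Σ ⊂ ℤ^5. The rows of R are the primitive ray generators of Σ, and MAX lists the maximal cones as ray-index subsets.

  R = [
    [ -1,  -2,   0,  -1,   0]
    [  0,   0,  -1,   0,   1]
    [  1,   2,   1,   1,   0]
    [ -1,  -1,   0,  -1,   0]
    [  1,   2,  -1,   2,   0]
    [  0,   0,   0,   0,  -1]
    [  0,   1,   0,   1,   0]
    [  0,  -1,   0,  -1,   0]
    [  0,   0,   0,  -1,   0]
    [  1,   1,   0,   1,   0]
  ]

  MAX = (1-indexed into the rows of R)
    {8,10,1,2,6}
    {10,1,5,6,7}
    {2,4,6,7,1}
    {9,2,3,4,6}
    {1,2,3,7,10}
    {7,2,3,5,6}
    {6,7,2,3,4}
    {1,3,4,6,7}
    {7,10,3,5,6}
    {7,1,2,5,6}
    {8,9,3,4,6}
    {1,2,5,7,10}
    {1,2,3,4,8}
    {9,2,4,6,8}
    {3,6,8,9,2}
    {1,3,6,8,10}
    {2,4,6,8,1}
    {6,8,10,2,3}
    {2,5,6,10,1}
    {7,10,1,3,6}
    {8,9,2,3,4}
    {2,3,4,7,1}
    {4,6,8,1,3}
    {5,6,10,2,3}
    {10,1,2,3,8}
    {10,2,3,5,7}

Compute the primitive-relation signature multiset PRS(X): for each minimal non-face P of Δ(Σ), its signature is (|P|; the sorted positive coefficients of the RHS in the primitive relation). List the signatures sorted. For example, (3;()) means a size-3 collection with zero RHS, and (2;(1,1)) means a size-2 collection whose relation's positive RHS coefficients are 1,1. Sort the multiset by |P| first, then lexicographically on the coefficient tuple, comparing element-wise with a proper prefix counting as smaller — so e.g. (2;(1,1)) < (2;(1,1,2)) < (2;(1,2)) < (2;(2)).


Σ has 12 primitive collections:

  P = {4,10}:  v_{4} + v_{10} = 0 — sig = (2;())
  P = {7,8}:  v_{7} + v_{8} = 0 — sig = (2;())
  P = {1,9}:  v_{1} + v_{9} = v_{4} + v_{8} — sig = (2;(1,1))
  P = {4,5}:  v_{4} + v_{5} = v_{2} + v_{6} + v_{7} — sig = (2;(1,1,1))
  P = {5,8}:  v_{5} + v_{8} = v_{2} + v_{6} + v_{10} — sig = (2;(1,1,1))
  P = {7,9}:  v_{7} + v_{9} = v_{2} + v_{3} + v_{4} + v_{6} — sig = (2;(1,1,1,1))
  P = {9,10}:  v_{9} + v_{10} = v_{2} + v_{3} + v_{6} + v_{8} — sig = (2;(1,1,1,1))
  P = {5,9}:  v_{5} + v_{9} = 2·v_{2} + v_{3} + 2·v_{6} — sig = (2;(1,2,2))
  P = {1,3,5}:  v_{1} + v_{3} + v_{5} = v_{7} + v_{10} — sig = (3;(1,1))
  P = {1,2,3,6}:  v_{1} + v_{2} + v_{3} + v_{6} = 0 — sig = (4;())
  P = {2,6,7,10}:  v_{2} + v_{6} + v_{7} + v_{10} = v_{5} — sig = (4;(1))
  P = {2,3,4,6,8}:  v_{2} + v_{3} + v_{4} + v_{6} + v_{8} = v_{9} — sig = (5;(1))

Sorted signature multiset PRS(X):
{ (2;()) ×2,  (2;(1,1)),  (2;(1,1,1)) ×2,  (2;(1,1,1,1)) ×2,  (2;(1,2,2)),  (3;(1,1)),  (4;()),  (4;(1)),  (5;(1)) }


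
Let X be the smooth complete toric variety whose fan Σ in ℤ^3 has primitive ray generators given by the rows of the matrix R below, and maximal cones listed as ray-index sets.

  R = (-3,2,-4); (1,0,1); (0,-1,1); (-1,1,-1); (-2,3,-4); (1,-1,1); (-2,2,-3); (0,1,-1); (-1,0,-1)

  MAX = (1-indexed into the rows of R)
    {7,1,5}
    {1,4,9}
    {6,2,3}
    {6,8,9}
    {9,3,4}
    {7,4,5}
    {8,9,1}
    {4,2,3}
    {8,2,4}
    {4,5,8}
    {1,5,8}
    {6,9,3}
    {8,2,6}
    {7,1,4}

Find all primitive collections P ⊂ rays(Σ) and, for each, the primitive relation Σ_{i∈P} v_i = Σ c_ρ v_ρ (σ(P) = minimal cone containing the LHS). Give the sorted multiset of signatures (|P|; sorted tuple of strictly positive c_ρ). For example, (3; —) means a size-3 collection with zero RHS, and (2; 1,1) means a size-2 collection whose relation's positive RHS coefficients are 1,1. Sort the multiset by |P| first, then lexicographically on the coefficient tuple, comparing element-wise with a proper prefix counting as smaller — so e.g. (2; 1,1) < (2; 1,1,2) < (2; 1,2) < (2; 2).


Σ has 18 primitive collections:

  • {2,9}:  v_{2} + v_{9} = 0 ; sig = (2; —)
  • {3,8}:  v_{3} + v_{8} = 0 ; sig = (2; —)
  • {4,6}:  v_{4} + v_{6} = 0 ; sig = (2; —)
  • {1,2}:  v_{1} + v_{2} = v_{7} ; sig = (2; 1)
  • {3,5}:  v_{3} + v_{5} = v_{7} ; sig = (2; 1)
  • {7,8}:  v_{7} + v_{8} = v_{5} ; sig = (2; 1)
  • {7,9}:  v_{7} + v_{9} = v_{1} ; sig = (2; 1)
  • {2,7}:  v_{2} + v_{7} = v_{4} + v_{8} ; sig = (2; 1,1)
  • {3,7}:  v_{3} + v_{7} = v_{4} + v_{9} ; sig = (2; 1,1)
  • {5,9}:  v_{5} + v_{9} = v_{1} + v_{8} ; sig = (2; 1,1)
  • {6,7}:  v_{6} + v_{7} = v_{8} + v_{9} ; sig = (2; 1,1)
  • {1,3}:  v_{1} + v_{3} = v_{4} + 2·v_{9} ; sig = (2; 1,2)
  • {1,6}:  v_{1} + v_{6} = v_{8} + 2·v_{9} ; sig = (2; 1,2)
  • {2,5}:  v_{2} + v_{5} = v_{4} + 2·v_{8} ; sig = (2; 1,2)
  • {5,6}:  v_{5} + v_{6} = 2·v_{8} + v_{9} ; sig = (2; 1,2)
  • {4,8,9}:  v_{4} + v_{8} + v_{9} = v_{7} ; sig = (3; 1)
  • {1,4,8}:  v_{1} + v_{4} + v_{8} = 2·v_{7} ; sig = (3; 2)
  • {1,4,5}:  v_{1} + v_{4} + v_{5} = 3·v_{7} ; sig = (3; 3)

so the primitive-relation signature multiset is
{ (2; —) ×3,  (2; 1) ×4,  (2; 1,1) ×4,  (2; 1,2) ×4,  (3; 1),  (3; 2),  (3; 3) }


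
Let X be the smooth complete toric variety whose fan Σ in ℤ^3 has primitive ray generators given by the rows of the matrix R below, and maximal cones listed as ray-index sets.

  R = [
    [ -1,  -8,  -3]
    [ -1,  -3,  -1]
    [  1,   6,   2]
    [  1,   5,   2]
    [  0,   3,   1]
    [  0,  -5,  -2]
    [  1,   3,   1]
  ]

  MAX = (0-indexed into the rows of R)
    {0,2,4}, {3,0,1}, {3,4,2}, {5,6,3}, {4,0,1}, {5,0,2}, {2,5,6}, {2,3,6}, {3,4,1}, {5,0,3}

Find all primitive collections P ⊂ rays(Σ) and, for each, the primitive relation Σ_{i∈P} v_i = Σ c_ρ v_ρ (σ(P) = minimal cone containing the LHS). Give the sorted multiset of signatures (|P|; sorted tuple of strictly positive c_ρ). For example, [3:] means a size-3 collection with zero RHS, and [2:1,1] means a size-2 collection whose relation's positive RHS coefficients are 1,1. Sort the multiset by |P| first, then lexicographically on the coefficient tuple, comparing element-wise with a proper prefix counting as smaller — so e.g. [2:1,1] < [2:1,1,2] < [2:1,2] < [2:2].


The 9 primitive collections of Σ (r=7, n=3):

  P = {1,6}:  v_{1} + v_{6} = 0 ; sig = [2:]
  P = {0,6}:  v_{0} + v_{6} = v_{5} ; sig = [2:1]
  P = {1,2}:  v_{1} + v_{2} = v_{4} ; sig = [2:1]
  P = {1,5}:  v_{1} + v_{5} = v_{0} ; sig = [2:1]
  P = {4,6}:  v_{4} + v_{6} = v_{2} ; sig = [2:1]
  P = {4,5}:  v_{4} + v_{5} = v_{0} + v_{2} ; sig = [2:1,1]
  P = {0,3,4}:  v_{0} + v_{3} + v_{4} = 0 ; sig = [3:]
  P = {0,2,3}:  v_{0} + v_{2} + v_{3} = v_{6} ; sig = [3:1]
  P = {2,3,5}:  v_{2} + v_{3} + v_{5} = 2·v_{6} ; sig = [3:2]

Sorted signature multiset PRS(X):
{ [2:],  [2:1] ×4,  [2:1,1],  [3:],  [3:1],  [3:2] }


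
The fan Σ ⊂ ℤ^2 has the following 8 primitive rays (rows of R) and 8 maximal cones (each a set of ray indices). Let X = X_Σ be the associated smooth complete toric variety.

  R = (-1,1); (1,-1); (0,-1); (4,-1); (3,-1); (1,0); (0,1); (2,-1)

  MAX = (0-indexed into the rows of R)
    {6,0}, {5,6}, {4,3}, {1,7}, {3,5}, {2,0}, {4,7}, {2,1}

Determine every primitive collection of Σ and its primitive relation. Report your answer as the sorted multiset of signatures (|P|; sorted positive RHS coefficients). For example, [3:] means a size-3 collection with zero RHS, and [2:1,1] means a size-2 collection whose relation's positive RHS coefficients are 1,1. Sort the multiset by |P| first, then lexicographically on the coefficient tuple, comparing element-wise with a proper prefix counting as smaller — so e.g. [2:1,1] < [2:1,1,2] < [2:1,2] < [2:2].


Minimal non-faces — 20 found among 8 rays, 8 max cones:

  {0,1}:  v_{0} + v_{1} = 0  ⇒ sig = [2:]
  {2,6}:  v_{2} + v_{6} = 0  ⇒ sig = [2:]
  {0,5}:  v_{0} + v_{5} = v_{6}  ⇒ sig = [2:1]
  {0,7}:  v_{0} + v_{7} = v_{5}  ⇒ sig = [2:1]
  {1,5}:  v_{1} + v_{5} = v_{7}  ⇒ sig = [2:1]
  {1,6}:  v_{1} + v_{6} = v_{5}  ⇒ sig = [2:1]
  {2,5}:  v_{2} + v_{5} = v_{1}  ⇒ sig = [2:1]
  {4,5}:  v_{4} + v_{5} = v_{3}  ⇒ sig = [2:1]
  {5,7}:  v_{5} + v_{7} = v_{4}  ⇒ sig = [2:1]
  {1,3}:  v_{1} + v_{3} = v_{4} + v_{7}  ⇒ sig = [2:1,1]
  {2,4}:  v_{2} + v_{4} = v_{1} + v_{7}  ⇒ sig = [2:1,1]
  {0,4}:  v_{0} + v_{4} = 2·v_{5}  ⇒ sig = [2:2]
  {1,4}:  v_{1} + v_{4} = 2·v_{7}  ⇒ sig = [2:2]
  {2,3}:  v_{2} + v_{3} = 2·v_{7}  ⇒ sig = [2:2]
  {2,7}:  v_{2} + v_{7} = 2·v_{1}  ⇒ sig = [2:2]
  {3,7}:  v_{3} + v_{7} = 2·v_{4}  ⇒ sig = [2:2]
  {6,7}:  v_{6} + v_{7} = 2·v_{5}  ⇒ sig = [2:2]
  {0,3}:  v_{0} + v_{3} = 3·v_{5}  ⇒ sig = [2:3]
  {4,6}:  v_{4} + v_{6} = 3·v_{5}  ⇒ sig = [2:3]
  {3,6}:  v_{3} + v_{6} = 4·v_{5}  ⇒ sig = [2:4]

Sorted signature multiset PRS(X):
[[2:], [2:], [2:1], [2:1], [2:1], [2:1], [2:1], [2:1], [2:1], [2:1,1], [2:1,1], [2:2], [2:2], [2:2], [2:2], [2:2], [2:2], [2:3], [2:3], [2:4]]


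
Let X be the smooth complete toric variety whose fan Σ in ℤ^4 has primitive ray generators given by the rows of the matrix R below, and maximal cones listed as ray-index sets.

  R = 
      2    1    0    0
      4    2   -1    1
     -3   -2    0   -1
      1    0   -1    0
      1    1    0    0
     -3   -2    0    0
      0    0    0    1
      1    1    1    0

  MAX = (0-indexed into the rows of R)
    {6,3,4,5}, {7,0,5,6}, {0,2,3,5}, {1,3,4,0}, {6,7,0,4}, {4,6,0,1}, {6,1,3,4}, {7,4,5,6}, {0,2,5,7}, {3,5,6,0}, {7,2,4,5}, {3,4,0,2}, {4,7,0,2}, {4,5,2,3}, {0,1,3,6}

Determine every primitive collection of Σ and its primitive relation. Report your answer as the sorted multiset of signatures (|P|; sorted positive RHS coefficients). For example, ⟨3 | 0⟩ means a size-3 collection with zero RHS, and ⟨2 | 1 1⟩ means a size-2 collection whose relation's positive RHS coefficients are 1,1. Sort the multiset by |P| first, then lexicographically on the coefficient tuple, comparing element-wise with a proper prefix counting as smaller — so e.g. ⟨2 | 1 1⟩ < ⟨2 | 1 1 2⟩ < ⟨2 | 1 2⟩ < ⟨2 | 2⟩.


Σ has 7 primitive collections:

  {1,2}:  v_{1} + v_{2} = v_{3}  so sig = ⟨2 | 1⟩
  {2,6}:  v_{2} + v_{6} = v_{5}  so sig = ⟨2 | 1⟩
  {3,7}:  v_{3} + v_{7} = v_{0}  so sig = ⟨2 | 1⟩
  {1,5}:  v_{1} + v_{5} = v_{3} + v_{6}  so sig = ⟨2 | 1 1⟩
  {1,7}:  v_{1} + v_{7} = 2·v_{0} + v_{4} + v_{6}  so sig = ⟨2 | 1 1 2⟩
  {0,4,5}:  v_{0} + v_{4} + v_{5} = 0  so sig = ⟨3 | 0⟩
  {0,3,4,6}:  v_{0} + v_{3} + v_{4} + v_{6} = v_{1}  so sig = ⟨4 | 1⟩

Signatures (|P|; sorted positive RHS coefficients), sorted:
    |P|=2: 5 collections, coeffs (1), (1), (1), (1,1), (1,1,2)
    |P|=3: 1 collection, coeffs ()
    |P|=4: 1 collection, coeffs (1)


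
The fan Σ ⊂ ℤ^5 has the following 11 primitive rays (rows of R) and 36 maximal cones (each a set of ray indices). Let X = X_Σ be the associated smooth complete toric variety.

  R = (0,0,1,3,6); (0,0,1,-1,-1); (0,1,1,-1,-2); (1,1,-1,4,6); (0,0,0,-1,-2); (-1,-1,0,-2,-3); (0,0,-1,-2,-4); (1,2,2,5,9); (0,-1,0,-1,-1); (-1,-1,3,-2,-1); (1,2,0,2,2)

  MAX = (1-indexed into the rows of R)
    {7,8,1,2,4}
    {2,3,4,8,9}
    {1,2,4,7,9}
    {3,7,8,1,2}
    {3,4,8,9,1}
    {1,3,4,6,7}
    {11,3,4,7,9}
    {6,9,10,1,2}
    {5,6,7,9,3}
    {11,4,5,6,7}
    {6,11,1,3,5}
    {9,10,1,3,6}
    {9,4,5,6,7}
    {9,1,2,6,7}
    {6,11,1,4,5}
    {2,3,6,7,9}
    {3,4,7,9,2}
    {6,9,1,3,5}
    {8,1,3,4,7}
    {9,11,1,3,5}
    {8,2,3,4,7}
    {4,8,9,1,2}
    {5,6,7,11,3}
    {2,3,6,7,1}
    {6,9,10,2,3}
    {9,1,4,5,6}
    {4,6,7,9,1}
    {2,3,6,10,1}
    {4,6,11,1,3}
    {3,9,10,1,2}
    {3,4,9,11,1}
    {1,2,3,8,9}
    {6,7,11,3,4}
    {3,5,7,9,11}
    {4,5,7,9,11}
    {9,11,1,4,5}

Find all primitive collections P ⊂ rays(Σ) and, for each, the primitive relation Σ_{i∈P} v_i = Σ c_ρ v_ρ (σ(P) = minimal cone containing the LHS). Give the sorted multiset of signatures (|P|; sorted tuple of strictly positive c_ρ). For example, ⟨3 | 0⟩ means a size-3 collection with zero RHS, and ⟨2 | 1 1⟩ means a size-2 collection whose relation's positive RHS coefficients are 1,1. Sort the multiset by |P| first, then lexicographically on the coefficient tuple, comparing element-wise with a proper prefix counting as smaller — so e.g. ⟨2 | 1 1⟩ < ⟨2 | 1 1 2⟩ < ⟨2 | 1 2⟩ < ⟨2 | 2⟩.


Δ(Σ) — 11 vertices, 20 min non-faces:

  P={2,5}:  v_{2} + v_{5} = v_{3} + v_{9} — sig = ⟨2 | 1 1⟩
  P={4,10}:  v_{4} + v_{10} = v_{1} + v_{2} — sig = ⟨2 | 1 1⟩
  P={5,8}:  v_{5} + v_{8} = v_{1} + 2·v_{3} + v_{4} + v_{9} — sig = ⟨2 | 1 1 1 2⟩
  P={2,11}:  v_{2} + v_{11} = 2·v_{3} + v_{4} + v_{9} — sig = ⟨2 | 1 1 2⟩
  P={6,8}:  v_{6} + v_{8} = 2·v_{1} + v_{3} + v_{7} — sig = ⟨2 | 1 1 2⟩
  P={10,11}:  v_{10} + v_{11} = v_{1} + 2·v_{3} + v_{9} — sig = ⟨2 | 1 1 2⟩
  P={5,10}:  v_{5} + v_{10} = v_{1} + 2·v_{3} + v_{6} + 2·v_{9} — sig = ⟨2 | 1 1 2 2⟩
  P={8,11}:  v_{8} + v_{11} = v_{1} + 3·v_{3} + 2·v_{4} + v_{9} — sig = ⟨2 | 1 1 2 3⟩
  P={7,10}:  v_{7} + v_{10} = 2·v_{2} + v_{6} — sig = ⟨2 | 1 2⟩
  P={8,10}:  v_{8} + v_{10} = 2·v_{1} + 2·v_{2} + v_{3} — sig = ⟨2 | 1 2 2⟩
  P={1,5,7}:  v_{1} + v_{5} + v_{7} = 0 — sig = ⟨3 | 0⟩
  P={3,4,5}:  v_{3} + v_{4} + v_{5} = v_{11} — sig = ⟨3 | 1⟩
  P={6,9,11}:  v_{6} + v_{9} + v_{11} = v_{5} — sig = ⟨3 | 1⟩
  P={1,7,11}:  v_{1} + v_{7} + v_{11} = v_{3} + v_{4} — sig = ⟨3 | 1 1⟩
  P={2,4,6}:  v_{2} + v_{4} + v_{6} = v_{1} + v_{7} — sig = ⟨3 | 1 1⟩
  P={7,8,9}:  v_{7} + v_{8} + v_{9} = 2·v_{2} + v_{4} — sig = ⟨3 | 1 2⟩
  P={3,4,6,9}:  v_{3} + v_{4} + v_{6} + v_{9} = 0 — sig = ⟨4 | 0⟩
  P={1,2,3,4}:  v_{1} + v_{2} + v_{3} + v_{4} = v_{8} — sig = ⟨4 | 1⟩
  P={1,3,7,9}:  v_{1} + v_{3} + v_{7} + v_{9} = v_{2} — sig = ⟨4 | 1⟩
  P={1,2,3,6,9}:  v_{1} + v_{2} + v_{3} + v_{6} + v_{9} = v_{10} — sig = ⟨5 | 1⟩

so the primitive-relation signature multiset is
{ ⟨2 | 1 1⟩ ×2,  ⟨2 | 1 1 1 2⟩,  ⟨2 | 1 1 2⟩ ×3,  ⟨2 | 1 1 2 2⟩,  ⟨2 | 1 1 2 3⟩,  ⟨2 | 1 2⟩,  ⟨2 | 1 2 2⟩,  ⟨3 | 0⟩,  ⟨3 | 1⟩ ×2,  ⟨3 | 1 1⟩ ×2,  ⟨3 | 1 2⟩,  ⟨4 | 0⟩,  ⟨4 | 1⟩ ×2,  ⟨5 | 1⟩ }
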